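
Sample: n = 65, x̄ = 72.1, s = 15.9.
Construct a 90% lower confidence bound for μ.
μ ≥ 69.55

Lower bound (one-sided):
t* = 1.295 (one-sided for 90%)
Lower bound = x̄ - t* · s/√n = 72.1 - 1.295 · 15.9/√65 = 69.55

We are 90% confident that μ ≥ 69.55.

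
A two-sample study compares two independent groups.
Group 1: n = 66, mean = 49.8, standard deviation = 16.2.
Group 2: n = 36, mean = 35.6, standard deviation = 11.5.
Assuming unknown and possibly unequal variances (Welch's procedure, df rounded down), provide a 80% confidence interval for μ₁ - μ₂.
(10.63, 17.77)

Difference: x̄₁ - x̄₂ = 14.20
SE = √(s₁²/n₁ + s₂²/n₂) = √(16.2²/66 + 11.5²/36) = 2.7659
df = 93.06 → 93 (Welch–Satterthwaite, rounded down)
t* = 1.291

CI: 14.20 ± 1.291 · 2.7659 = 14.20 ± 3.57 = (10.63, 17.77)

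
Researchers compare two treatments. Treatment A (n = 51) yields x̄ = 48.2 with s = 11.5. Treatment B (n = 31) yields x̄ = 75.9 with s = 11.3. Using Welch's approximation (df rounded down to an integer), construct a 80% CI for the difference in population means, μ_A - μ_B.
(-31.06, -24.34)

Difference: x̄₁ - x̄₂ = -27.70
SE = √(s₁²/n₁ + s₂²/n₂) = √(11.5²/51 + 11.3²/31) = 2.5908
df = 64.36 → 64 (Welch–Satterthwaite, rounded down)
t* = 1.295

CI: -27.70 ± 1.295 · 2.5908 = -27.70 ± 3.36 = (-31.06, -24.34)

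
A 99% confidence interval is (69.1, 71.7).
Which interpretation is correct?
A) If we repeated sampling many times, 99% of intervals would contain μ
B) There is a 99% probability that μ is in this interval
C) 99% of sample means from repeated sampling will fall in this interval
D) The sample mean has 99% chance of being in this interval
A

A) Correct — this is the frequentist long-run coverage interpretation.
B) Wrong — μ is fixed; the randomness lives in the interval, not in μ.
C) Wrong — coverage applies to intervals containing μ, not to future x̄ values.
D) Wrong — x̄ is observed and sits in the interval by construction.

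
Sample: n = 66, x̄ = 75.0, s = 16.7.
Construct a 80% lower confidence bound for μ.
μ ≥ 73.26

Lower bound (one-sided):
t* = 0.847 (one-sided for 80%)
Lower bound = x̄ - t* · s/√n = 75.0 - 0.847 · 16.7/√66 = 73.26

We are 80% confident that μ ≥ 73.26.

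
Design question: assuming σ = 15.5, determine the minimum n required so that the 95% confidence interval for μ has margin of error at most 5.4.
n ≥ 32

For margin E ≤ 5.4:
n ≥ (z* · σ / E)²
n ≥ (1.960 · 15.5 / 5.4)²
n ≥ 31.65

Minimum n = 32 (rounding up)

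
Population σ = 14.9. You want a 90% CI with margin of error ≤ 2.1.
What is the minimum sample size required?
n ≥ 137

For margin E ≤ 2.1:
n ≥ (z* · σ / E)²
n ≥ (1.645 · 14.9 / 2.1)²
n ≥ 136.23

Minimum n = 137 (rounding up)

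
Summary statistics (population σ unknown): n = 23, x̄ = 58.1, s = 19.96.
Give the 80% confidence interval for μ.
(52.60, 63.60)

t-interval (σ unknown):
df = n - 1 = 22
t* = 1.321 for 80% confidence

Margin of error = t* · s/√n = 1.321 · 19.96/√23 = 5.50

CI: (52.60, 63.60)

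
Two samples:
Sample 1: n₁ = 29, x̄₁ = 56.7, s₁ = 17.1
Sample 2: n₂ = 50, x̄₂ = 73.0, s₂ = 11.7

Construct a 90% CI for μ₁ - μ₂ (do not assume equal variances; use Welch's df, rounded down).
(-22.32, -10.28)

Difference: x̄₁ - x̄₂ = -16.30
SE = √(s₁²/n₁ + s₂²/n₂) = √(17.1²/29 + 11.7²/50) = 3.5806
df = 43.44 → 43 (Welch–Satterthwaite, rounded down)
t* = 1.681

CI: -16.30 ± 1.681 · 3.5806 = -16.30 ± 6.02 = (-22.32, -10.28)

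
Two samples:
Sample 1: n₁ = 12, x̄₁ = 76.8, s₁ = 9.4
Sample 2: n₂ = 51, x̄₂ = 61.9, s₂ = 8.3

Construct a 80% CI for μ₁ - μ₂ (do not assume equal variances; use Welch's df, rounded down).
(10.94, 18.86)

Difference: x̄₁ - x̄₂ = 14.90
SE = √(s₁²/n₁ + s₂²/n₂) = √(9.4²/12 + 8.3²/51) = 2.9520
df = 15.29 → 15 (Welch–Satterthwaite, rounded down)
t* = 1.341

CI: 14.90 ± 1.341 · 2.9520 = 14.90 ± 3.96 = (10.94, 18.86)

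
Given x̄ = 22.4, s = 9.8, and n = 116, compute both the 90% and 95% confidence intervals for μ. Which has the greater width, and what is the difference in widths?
95% CI is wider by 0.59

df = 115
90% CI: t* = 1.658, (20.89, 23.91), width = 2 · t* · s/√n = 3.02
95% CI: t* = 1.981, (20.60, 24.20), width = 2 · t* · s/√n = 3.61

The 95% CI is wider by 3.61 - 3.02 = 0.59.
Higher confidence requires a wider interval.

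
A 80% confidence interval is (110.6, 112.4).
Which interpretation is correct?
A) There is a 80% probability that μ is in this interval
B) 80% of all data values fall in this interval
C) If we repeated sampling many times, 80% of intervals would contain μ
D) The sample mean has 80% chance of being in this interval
C

A) Wrong — μ is fixed; the randomness lives in the interval, not in μ.
B) Wrong — a CI is about the parameter μ, not individual data values.
C) Correct — this is the frequentist long-run coverage interpretation.
D) Wrong — x̄ is observed and sits in the interval by construction.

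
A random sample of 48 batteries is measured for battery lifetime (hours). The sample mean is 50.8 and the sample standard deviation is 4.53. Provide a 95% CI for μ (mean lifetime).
(49.48, 52.12)

t-interval (σ unknown):
df = n - 1 = 47
t* = 2.012 for 95% confidence

Margin of error = t* · s/√n = 2.012 · 4.53/√48 = 1.32

CI: (49.48, 52.12)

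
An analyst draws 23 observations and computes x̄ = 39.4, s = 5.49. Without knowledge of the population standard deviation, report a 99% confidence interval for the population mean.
(36.17, 42.63)

t-interval (σ unknown):
df = n - 1 = 22
t* = 2.819 for 99% confidence

Margin of error = t* · s/√n = 2.819 · 5.49/√23 = 3.23

CI: (36.17, 42.63)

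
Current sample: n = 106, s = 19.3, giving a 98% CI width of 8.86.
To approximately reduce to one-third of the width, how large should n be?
n ≈ 954

CI width ∝ 1/√n
To reduce width by factor 3, need √n to grow by 3 → need 3² = 9 times as many samples.

Current: n = 106, width = 8.86
New: n = 954, width ≈ 2.91

Width reduced by factor of 8.86/2.91 = 3.04.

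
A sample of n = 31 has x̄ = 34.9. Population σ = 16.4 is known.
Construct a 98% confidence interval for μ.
(28.05, 41.75)

z-interval (σ known):
z* = 2.326 for 98% confidence

Margin of error = z* · σ/√n = 2.326 · 16.4/√31 = 6.85

CI: (34.9 - 6.85, 34.9 + 6.85) = (28.05, 41.75)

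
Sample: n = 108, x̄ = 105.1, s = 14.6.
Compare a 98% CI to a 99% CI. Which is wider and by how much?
99% CI is wider by 0.73

df = 107
98% CI: t* = 2.362, (101.78, 108.42), width = 2 · t* · s/√n = 6.64
99% CI: t* = 2.623, (101.41, 108.79), width = 2 · t* · s/√n = 7.37

The 99% CI is wider by 7.37 - 6.64 = 0.73.
Higher confidence requires a wider interval.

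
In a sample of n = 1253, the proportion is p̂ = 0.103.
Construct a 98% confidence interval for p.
(0.083, 0.123)

Proportion CI:
SE = √(p̂(1-p̂)/n) = √(0.103 · 0.897 / 1253) = 0.00859

z* = 2.326
Margin = z* · SE = 2.326 · 0.00859 = 0.0200

CI: 0.103 ± 0.0200 = (0.083, 0.123)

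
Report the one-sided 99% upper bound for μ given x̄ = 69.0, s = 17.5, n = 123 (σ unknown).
μ ≤ 72.72

Upper bound (one-sided):
t* = 2.357 (one-sided for 99%)
Upper bound = x̄ + t* · s/√n = 69.0 + 2.357 · 17.5/√123 = 72.72

We are 99% confident that μ ≤ 72.72.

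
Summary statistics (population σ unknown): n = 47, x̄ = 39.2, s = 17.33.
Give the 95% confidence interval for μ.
(34.11, 44.29)

t-interval (σ unknown):
df = n - 1 = 46
t* = 2.013 for 95% confidence

Margin of error = t* · s/√n = 2.013 · 17.33/√47 = 5.09

CI: (34.11, 44.29)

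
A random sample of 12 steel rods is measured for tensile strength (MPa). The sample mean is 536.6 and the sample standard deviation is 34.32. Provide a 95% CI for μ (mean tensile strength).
(514.79, 558.41)

t-interval (σ unknown):
df = n - 1 = 11
t* = 2.201 for 95% confidence

Margin of error = t* · s/√n = 2.201 · 34.32/√12 = 21.81

CI: (514.79, 558.41)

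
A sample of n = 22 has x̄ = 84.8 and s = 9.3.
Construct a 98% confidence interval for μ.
(79.81, 89.79)

t-interval (σ unknown):
df = n - 1 = 21
t* = 2.518 for 98% confidence

Margin of error = t* · s/√n = 2.518 · 9.3/√22 = 4.99

CI: (79.81, 89.79)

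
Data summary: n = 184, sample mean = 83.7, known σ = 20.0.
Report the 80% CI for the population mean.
(81.81, 85.59)

z-interval (σ known):
z* = 1.282 for 80% confidence

Margin of error = z* · σ/√n = 1.282 · 20.0/√184 = 1.89

CI: (83.7 - 1.89, 83.7 + 1.89) = (81.81, 85.59)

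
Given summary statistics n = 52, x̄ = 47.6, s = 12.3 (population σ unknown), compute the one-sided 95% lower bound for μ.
μ ≥ 44.74

Lower bound (one-sided):
t* = 1.675 (one-sided for 95%)
Lower bound = x̄ - t* · s/√n = 47.6 - 1.675 · 12.3/√52 = 44.74

We are 95% confident that μ ≥ 44.74.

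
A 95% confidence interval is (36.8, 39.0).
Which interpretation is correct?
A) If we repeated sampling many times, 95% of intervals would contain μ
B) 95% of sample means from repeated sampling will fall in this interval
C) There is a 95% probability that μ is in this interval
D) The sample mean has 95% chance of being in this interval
A

A) Correct — this is the frequentist long-run coverage interpretation.
B) Wrong — coverage applies to intervals containing μ, not to future x̄ values.
C) Wrong — μ is fixed; the randomness lives in the interval, not in μ.
D) Wrong — x̄ is observed and sits in the interval by construction.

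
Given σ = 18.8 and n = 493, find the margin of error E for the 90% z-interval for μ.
Margin of error = 1.39

Margin of error = z* · σ/√n
= 1.645 · 18.8/√493
= 1.645 · 18.8/22.2036
= 1.39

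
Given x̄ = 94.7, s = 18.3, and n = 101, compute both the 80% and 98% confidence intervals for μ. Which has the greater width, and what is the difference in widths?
98% CI is wider by 3.91

df = 100
80% CI: t* = 1.290, (92.35, 97.05), width = 2 · t* · s/√n = 4.70
98% CI: t* = 2.364, (90.40, 99.00), width = 2 · t* · s/√n = 8.61

The 98% CI is wider by 8.61 - 4.70 = 3.91.
Higher confidence requires a wider interval.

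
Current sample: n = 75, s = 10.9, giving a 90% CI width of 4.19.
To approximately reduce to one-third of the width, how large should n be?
n ≈ 675

CI width ∝ 1/√n
To reduce width by factor 3, need √n to grow by 3 → need 3² = 9 times as many samples.

Current: n = 75, width = 4.19
New: n = 675, width ≈ 1.38

Width reduced by factor of 4.19/1.38 = 3.04.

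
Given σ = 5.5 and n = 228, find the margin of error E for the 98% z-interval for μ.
Margin of error = 0.85

Margin of error = z* · σ/√n
= 2.326 · 5.5/√228
= 2.326 · 5.5/15.0997
= 0.85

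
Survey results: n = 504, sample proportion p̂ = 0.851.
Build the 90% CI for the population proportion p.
(0.825, 0.877)

Proportion CI:
SE = √(p̂(1-p̂)/n) = √(0.851 · 0.149 / 504) = 0.01586

z* = 1.645
Margin = z* · SE = 1.645 · 0.01586 = 0.0261

CI: 0.851 ± 0.0261 = (0.825, 0.877)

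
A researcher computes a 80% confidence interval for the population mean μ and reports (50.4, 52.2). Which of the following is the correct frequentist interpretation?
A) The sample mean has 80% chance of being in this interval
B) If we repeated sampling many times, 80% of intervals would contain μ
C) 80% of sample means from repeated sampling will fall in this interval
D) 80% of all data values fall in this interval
B

A) Wrong — x̄ is observed and sits in the interval by construction.
B) Correct — this is the frequentist long-run coverage interpretation.
C) Wrong — coverage applies to intervals containing μ, not to future x̄ values.
D) Wrong — a CI is about the parameter μ, not individual data values.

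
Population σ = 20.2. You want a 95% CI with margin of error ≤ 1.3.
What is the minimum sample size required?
n ≥ 928

For margin E ≤ 1.3:
n ≥ (z* · σ / E)²
n ≥ (1.960 · 20.2 / 1.3)²
n ≥ 927.53

Minimum n = 928 (rounding up)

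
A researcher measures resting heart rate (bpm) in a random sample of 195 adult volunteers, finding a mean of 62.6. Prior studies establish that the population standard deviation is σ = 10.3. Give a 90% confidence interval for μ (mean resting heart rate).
(61.39, 63.81)

z-interval (σ known):
z* = 1.645 for 90% confidence

Margin of error = z* · σ/√n = 1.645 · 10.3/√195 = 1.21

CI: (62.6 - 1.21, 62.6 + 1.21) = (61.39, 63.81)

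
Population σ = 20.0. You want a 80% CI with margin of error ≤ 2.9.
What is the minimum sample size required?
n ≥ 79

For margin E ≤ 2.9:
n ≥ (z* · σ / E)²
n ≥ (1.282 · 20.0 / 2.9)²
n ≥ 78.17

Minimum n = 79 (rounding up)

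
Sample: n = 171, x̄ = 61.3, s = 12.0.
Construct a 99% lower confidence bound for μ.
μ ≥ 59.15

Lower bound (one-sided):
t* = 2.348 (one-sided for 99%)
Lower bound = x̄ - t* · s/√n = 61.3 - 2.348 · 12.0/√171 = 59.15

We are 99% confident that μ ≥ 59.15.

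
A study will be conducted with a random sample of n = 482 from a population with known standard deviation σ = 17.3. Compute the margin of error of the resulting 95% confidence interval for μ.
Margin of error = 1.54

Margin of error = z* · σ/√n
= 1.960 · 17.3/√482
= 1.960 · 17.3/21.9545
= 1.54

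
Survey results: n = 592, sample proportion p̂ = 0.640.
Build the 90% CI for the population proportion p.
(0.608, 0.672)

Proportion CI:
SE = √(p̂(1-p̂)/n) = √(0.640 · 0.360 / 592) = 0.01973

z* = 1.645
Margin = z* · SE = 1.645 · 0.01973 = 0.0325

CI: 0.640 ± 0.0325 = (0.608, 0.672)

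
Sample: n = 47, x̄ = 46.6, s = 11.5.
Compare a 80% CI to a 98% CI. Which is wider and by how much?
98% CI is wider by 3.73

df = 46
80% CI: t* = 1.300, (44.42, 48.78), width = 2 · t* · s/√n = 4.36
98% CI: t* = 2.410, (42.56, 50.64), width = 2 · t* · s/√n = 8.09

The 98% CI is wider by 8.09 - 4.36 = 3.73.
Higher confidence requires a wider interval.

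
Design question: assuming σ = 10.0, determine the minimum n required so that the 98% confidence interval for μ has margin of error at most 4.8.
n ≥ 24

For margin E ≤ 4.8:
n ≥ (z* · σ / E)²
n ≥ (2.326 · 10.0 / 4.8)²
n ≥ 23.48

Minimum n = 24 (rounding up)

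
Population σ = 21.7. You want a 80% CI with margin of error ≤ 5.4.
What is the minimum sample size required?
n ≥ 27

For margin E ≤ 5.4:
n ≥ (z* · σ / E)²
n ≥ (1.282 · 21.7 / 5.4)²
n ≥ 26.54

Minimum n = 27 (rounding up)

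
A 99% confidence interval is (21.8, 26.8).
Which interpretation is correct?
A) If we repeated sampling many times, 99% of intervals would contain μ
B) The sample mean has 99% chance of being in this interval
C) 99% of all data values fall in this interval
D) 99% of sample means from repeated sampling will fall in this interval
A

A) Correct — this is the frequentist long-run coverage interpretation.
B) Wrong — x̄ is observed and sits in the interval by construction.
C) Wrong — a CI is about the parameter μ, not individual data values.
D) Wrong — coverage applies to intervals containing μ, not to future x̄ values.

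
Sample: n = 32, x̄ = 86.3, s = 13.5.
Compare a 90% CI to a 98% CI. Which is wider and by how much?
98% CI is wider by 3.62

df = 31
90% CI: t* = 1.696, (82.25, 90.35), width = 2 · t* · s/√n = 8.09
98% CI: t* = 2.453, (80.45, 92.15), width = 2 · t* · s/√n = 11.71

The 98% CI is wider by 11.71 - 8.09 = 3.62.
Higher confidence requires a wider interval.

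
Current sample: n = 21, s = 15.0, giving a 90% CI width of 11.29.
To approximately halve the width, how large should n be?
n ≈ 84

CI width ∝ 1/√n
To reduce width by factor 2, need √n to grow by 2 → need 2² = 4 times as many samples.

Current: n = 21, width = 11.29
New: n = 84, width ≈ 5.44

Width reduced by factor of 11.29/5.44 = 2.08.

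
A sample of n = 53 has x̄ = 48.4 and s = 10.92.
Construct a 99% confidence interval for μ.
(44.39, 52.41)

t-interval (σ unknown):
df = n - 1 = 52
t* = 2.674 for 99% confidence

Margin of error = t* · s/√n = 2.674 · 10.92/√53 = 4.01

CI: (44.39, 52.41)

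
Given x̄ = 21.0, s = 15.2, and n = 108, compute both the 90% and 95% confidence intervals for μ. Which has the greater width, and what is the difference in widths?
95% CI is wider by 0.95

df = 107
90% CI: t* = 1.659, (18.57, 23.43), width = 2 · t* · s/√n = 4.85
95% CI: t* = 1.982, (18.10, 23.90), width = 2 · t* · s/√n = 5.80

The 95% CI is wider by 5.80 - 4.85 = 0.95.
Higher confidence requires a wider interval.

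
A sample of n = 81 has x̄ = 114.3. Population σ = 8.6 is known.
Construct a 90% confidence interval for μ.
(112.73, 115.87)

z-interval (σ known):
z* = 1.645 for 90% confidence

Margin of error = z* · σ/√n = 1.645 · 8.6/√81 = 1.57

CI: (114.3 - 1.57, 114.3 + 1.57) = (112.73, 115.87)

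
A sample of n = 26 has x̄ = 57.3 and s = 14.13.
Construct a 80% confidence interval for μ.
(53.65, 60.95)

t-interval (σ unknown):
df = n - 1 = 25
t* = 1.316 for 80% confidence

Margin of error = t* · s/√n = 1.316 · 14.13/√26 = 3.65

CI: (53.65, 60.95)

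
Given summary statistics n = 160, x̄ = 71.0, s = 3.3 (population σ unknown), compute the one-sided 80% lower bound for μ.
μ ≥ 70.78

Lower bound (one-sided):
t* = 0.844 (one-sided for 80%)
Lower bound = x̄ - t* · s/√n = 71.0 - 0.844 · 3.3/√160 = 70.78

We are 80% confident that μ ≥ 70.78.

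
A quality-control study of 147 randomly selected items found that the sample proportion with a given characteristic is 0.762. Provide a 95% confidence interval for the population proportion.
(0.693, 0.831)

Proportion CI:
SE = √(p̂(1-p̂)/n) = √(0.762 · 0.238 / 147) = 0.03512

z* = 1.960
Margin = z* · SE = 1.960 · 0.03512 = 0.0688

CI: 0.762 ± 0.0688 = (0.693, 0.831)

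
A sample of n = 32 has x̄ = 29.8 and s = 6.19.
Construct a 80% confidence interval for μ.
(28.37, 31.23)

t-interval (σ unknown):
df = n - 1 = 31
t* = 1.309 for 80% confidence

Margin of error = t* · s/√n = 1.309 · 6.19/√32 = 1.43

CI: (28.37, 31.23)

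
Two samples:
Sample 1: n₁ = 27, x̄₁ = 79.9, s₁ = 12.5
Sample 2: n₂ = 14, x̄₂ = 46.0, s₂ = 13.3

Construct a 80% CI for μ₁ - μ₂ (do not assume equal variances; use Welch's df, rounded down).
(28.25, 39.55)

Difference: x̄₁ - x̄₂ = 33.90
SE = √(s₁²/n₁ + s₂²/n₂) = √(12.5²/27 + 13.3²/14) = 4.2921
df = 25.01 → 25 (Welch–Satterthwaite, rounded down)
t* = 1.316

CI: 33.90 ± 1.316 · 4.2921 = 33.90 ± 5.65 = (28.25, 39.55)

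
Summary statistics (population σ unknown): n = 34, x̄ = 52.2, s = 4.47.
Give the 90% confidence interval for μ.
(50.90, 53.50)

t-interval (σ unknown):
df = n - 1 = 33
t* = 1.692 for 90% confidence

Margin of error = t* · s/√n = 1.692 · 4.47/√34 = 1.30

CI: (50.90, 53.50)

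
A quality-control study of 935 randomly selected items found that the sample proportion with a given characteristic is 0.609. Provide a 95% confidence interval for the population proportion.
(0.578, 0.640)

Proportion CI:
SE = √(p̂(1-p̂)/n) = √(0.609 · 0.391 / 935) = 0.01596

z* = 1.960
Margin = z* · SE = 1.960 · 0.01596 = 0.0313

CI: 0.609 ± 0.0313 = (0.578, 0.640)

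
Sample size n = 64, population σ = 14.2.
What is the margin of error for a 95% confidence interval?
Margin of error = 3.48

Margin of error = z* · σ/√n
= 1.960 · 14.2/√64
= 1.960 · 14.2/8.0000
= 3.48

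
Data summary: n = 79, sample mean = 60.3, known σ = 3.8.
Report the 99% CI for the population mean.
(59.20, 61.40)

z-interval (σ known):
z* = 2.576 for 99% confidence

Margin of error = z* · σ/√n = 2.576 · 3.8/√79 = 1.10

CI: (60.3 - 1.10, 60.3 + 1.10) = (59.20, 61.40)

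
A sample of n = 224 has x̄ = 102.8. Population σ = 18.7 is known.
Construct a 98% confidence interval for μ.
(99.89, 105.71)

z-interval (σ known):
z* = 2.326 for 98% confidence

Margin of error = z* · σ/√n = 2.326 · 18.7/√224 = 2.91

CI: (102.8 - 2.91, 102.8 + 2.91) = (99.89, 105.71)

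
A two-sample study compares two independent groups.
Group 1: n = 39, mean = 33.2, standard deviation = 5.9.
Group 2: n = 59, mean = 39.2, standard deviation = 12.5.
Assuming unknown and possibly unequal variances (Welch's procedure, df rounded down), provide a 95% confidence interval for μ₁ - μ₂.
(-9.74, -2.26)

Difference: x̄₁ - x̄₂ = -6.00
SE = √(s₁²/n₁ + s₂²/n₂) = √(5.9²/39 + 12.5²/59) = 1.8817
df = 88.36 → 88 (Welch–Satterthwaite, rounded down)
t* = 1.987

CI: -6.00 ± 1.987 · 1.8817 = -6.00 ± 3.74 = (-9.74, -2.26)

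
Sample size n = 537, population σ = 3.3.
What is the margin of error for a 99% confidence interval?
Margin of error = 0.37

Margin of error = z* · σ/√n
= 2.576 · 3.3/√537
= 2.576 · 3.3/23.1733
= 0.37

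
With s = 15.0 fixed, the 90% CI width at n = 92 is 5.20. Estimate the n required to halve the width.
n ≈ 368

CI width ∝ 1/√n
To reduce width by factor 2, need √n to grow by 2 → need 2² = 4 times as many samples.

Current: n = 92, width = 5.20
New: n = 368, width ≈ 2.58

Width reduced by factor of 5.20/2.58 = 2.02.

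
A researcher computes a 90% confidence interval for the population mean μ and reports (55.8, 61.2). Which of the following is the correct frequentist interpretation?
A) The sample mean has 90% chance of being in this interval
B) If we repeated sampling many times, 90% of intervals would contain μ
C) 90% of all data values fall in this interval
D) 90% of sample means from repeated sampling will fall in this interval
B

A) Wrong — x̄ is observed and sits in the interval by construction.
B) Correct — this is the frequentist long-run coverage interpretation.
C) Wrong — a CI is about the parameter μ, not individual data values.
D) Wrong — coverage applies to intervals containing μ, not to future x̄ values.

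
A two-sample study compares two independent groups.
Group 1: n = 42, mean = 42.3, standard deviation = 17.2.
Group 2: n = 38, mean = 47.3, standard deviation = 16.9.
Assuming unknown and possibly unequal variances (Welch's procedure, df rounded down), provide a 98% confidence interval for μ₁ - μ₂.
(-14.07, 4.07)

Difference: x̄₁ - x̄₂ = -5.00
SE = √(s₁²/n₁ + s₂²/n₂) = √(17.2²/42 + 16.9²/38) = 3.8157
df = 77.46 → 77 (Welch–Satterthwaite, rounded down)
t* = 2.376

CI: -5.00 ± 2.376 · 3.8157 = -5.00 ± 9.07 = (-14.07, 4.07)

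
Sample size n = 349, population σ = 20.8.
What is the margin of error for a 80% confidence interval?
Margin of error = 1.43

Margin of error = z* · σ/√n
= 1.282 · 20.8/√349
= 1.282 · 20.8/18.6815
= 1.43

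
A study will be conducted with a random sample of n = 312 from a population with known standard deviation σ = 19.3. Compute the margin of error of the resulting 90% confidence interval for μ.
Margin of error = 1.80

Margin of error = z* · σ/√n
= 1.645 · 19.3/√312
= 1.645 · 19.3/17.6635
= 1.80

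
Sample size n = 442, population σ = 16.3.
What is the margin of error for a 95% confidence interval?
Margin of error = 1.52

Margin of error = z* · σ/√n
= 1.960 · 16.3/√442
= 1.960 · 16.3/21.0238
= 1.52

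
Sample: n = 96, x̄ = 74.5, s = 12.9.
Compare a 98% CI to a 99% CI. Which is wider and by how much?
99% CI is wider by 0.69

df = 95
98% CI: t* = 2.366, (71.38, 77.62), width = 2 · t* · s/√n = 6.23
99% CI: t* = 2.629, (71.04, 77.96), width = 2 · t* · s/√n = 6.92

The 99% CI is wider by 6.92 - 6.23 = 0.69.
Higher confidence requires a wider interval.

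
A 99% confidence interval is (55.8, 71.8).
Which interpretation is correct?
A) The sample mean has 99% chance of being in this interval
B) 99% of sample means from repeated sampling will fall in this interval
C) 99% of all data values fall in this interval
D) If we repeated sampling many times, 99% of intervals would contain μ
D

A) Wrong — x̄ is observed and sits in the interval by construction.
B) Wrong — coverage applies to intervals containing μ, not to future x̄ values.
C) Wrong — a CI is about the parameter μ, not individual data values.
D) Correct — this is the frequentist long-run coverage interpretation.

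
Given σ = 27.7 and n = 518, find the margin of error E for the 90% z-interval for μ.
Margin of error = 2.00

Margin of error = z* · σ/√n
= 1.645 · 27.7/√518
= 1.645 · 27.7/22.7596
= 2.00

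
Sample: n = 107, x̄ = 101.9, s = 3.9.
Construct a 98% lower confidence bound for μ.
μ ≥ 101.12

Lower bound (one-sided):
t* = 2.079 (one-sided for 98%)
Lower bound = x̄ - t* · s/√n = 101.9 - 2.079 · 3.9/√107 = 101.12

We are 98% confident that μ ≥ 101.12.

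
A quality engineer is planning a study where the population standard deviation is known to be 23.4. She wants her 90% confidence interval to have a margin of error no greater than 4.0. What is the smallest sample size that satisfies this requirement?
n ≥ 93

For margin E ≤ 4.0:
n ≥ (z* · σ / E)²
n ≥ (1.645 · 23.4 / 4.0)²
n ≥ 92.61

Minimum n = 93 (rounding up)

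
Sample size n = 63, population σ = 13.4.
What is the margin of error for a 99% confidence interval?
Margin of error = 4.35

Margin of error = z* · σ/√n
= 2.576 · 13.4/√63
= 2.576 · 13.4/7.9373
= 4.35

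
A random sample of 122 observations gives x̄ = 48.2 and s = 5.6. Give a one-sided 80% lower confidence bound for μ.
μ ≥ 47.77

Lower bound (one-sided):
t* = 0.845 (one-sided for 80%)
Lower bound = x̄ - t* · s/√n = 48.2 - 0.845 · 5.6/√122 = 47.77

We are 80% confident that μ ≥ 47.77.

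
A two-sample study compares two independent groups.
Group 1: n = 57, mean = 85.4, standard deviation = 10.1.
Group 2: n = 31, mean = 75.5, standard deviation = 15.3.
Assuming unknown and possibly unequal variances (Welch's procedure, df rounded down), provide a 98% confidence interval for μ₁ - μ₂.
(2.52, 17.28)

Difference: x̄₁ - x̄₂ = 9.90
SE = √(s₁²/n₁ + s₂²/n₂) = √(10.1²/57 + 15.3²/31) = 3.0563
df = 44.56 → 44 (Welch–Satterthwaite, rounded down)
t* = 2.414

CI: 9.90 ± 2.414 · 3.0563 = 9.90 ± 7.38 = (2.52, 17.28)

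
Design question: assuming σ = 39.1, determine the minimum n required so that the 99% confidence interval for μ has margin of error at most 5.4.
n ≥ 348

For margin E ≤ 5.4:
n ≥ (z* · σ / E)²
n ≥ (2.576 · 39.1 / 5.4)²
n ≥ 347.90

Minimum n = 348 (rounding up)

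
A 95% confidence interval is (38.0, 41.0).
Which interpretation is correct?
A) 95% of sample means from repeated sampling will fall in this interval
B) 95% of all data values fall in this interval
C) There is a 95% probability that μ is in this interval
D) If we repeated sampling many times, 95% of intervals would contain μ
D

A) Wrong — coverage applies to intervals containing μ, not to future x̄ values.
B) Wrong — a CI is about the parameter μ, not individual data values.
C) Wrong — μ is fixed; the randomness lives in the interval, not in μ.
D) Correct — this is the frequentist long-run coverage interpretation.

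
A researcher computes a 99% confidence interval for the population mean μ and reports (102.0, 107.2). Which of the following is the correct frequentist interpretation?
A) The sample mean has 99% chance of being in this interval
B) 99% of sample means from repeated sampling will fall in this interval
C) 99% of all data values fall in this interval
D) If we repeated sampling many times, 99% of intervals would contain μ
D

A) Wrong — x̄ is observed and sits in the interval by construction.
B) Wrong — coverage applies to intervals containing μ, not to future x̄ values.
C) Wrong — a CI is about the parameter μ, not individual data values.
D) Correct — this is the frequentist long-run coverage interpretation.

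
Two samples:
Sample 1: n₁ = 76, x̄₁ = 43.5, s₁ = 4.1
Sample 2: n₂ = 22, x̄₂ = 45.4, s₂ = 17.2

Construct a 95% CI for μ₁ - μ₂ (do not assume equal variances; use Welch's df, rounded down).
(-9.59, 5.79)

Difference: x̄₁ - x̄₂ = -1.90
SE = √(s₁²/n₁ + s₂²/n₂) = √(4.1²/76 + 17.2²/22) = 3.6971
df = 21.69 → 21 (Welch–Satterthwaite, rounded down)
t* = 2.080

CI: -1.90 ± 2.080 · 3.6971 = -1.90 ± 7.69 = (-9.59, 5.79)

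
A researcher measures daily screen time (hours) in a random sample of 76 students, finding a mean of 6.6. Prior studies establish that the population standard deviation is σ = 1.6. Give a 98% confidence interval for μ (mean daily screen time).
(6.17, 7.03)

z-interval (σ known):
z* = 2.326 for 98% confidence

Margin of error = z* · σ/√n = 2.326 · 1.6/√76 = 0.43

CI: (6.6 - 0.43, 6.6 + 0.43) = (6.17, 7.03)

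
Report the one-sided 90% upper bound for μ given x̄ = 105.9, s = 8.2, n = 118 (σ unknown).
μ ≤ 106.87

Upper bound (one-sided):
t* = 1.289 (one-sided for 90%)
Upper bound = x̄ + t* · s/√n = 105.9 + 1.289 · 8.2/√118 = 106.87

We are 90% confident that μ ≤ 106.87.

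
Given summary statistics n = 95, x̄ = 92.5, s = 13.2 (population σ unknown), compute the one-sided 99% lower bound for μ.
μ ≥ 89.29

Lower bound (one-sided):
t* = 2.367 (one-sided for 99%)
Lower bound = x̄ - t* · s/√n = 92.5 - 2.367 · 13.2/√95 = 89.29

We are 99% confident that μ ≥ 89.29.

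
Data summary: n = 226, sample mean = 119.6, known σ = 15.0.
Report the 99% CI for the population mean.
(117.03, 122.17)

z-interval (σ known):
z* = 2.576 for 99% confidence

Margin of error = z* · σ/√n = 2.576 · 15.0/√226 = 2.57

CI: (119.6 - 2.57, 119.6 + 2.57) = (117.03, 122.17)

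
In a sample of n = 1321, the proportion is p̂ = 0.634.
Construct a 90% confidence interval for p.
(0.612, 0.656)

Proportion CI:
SE = √(p̂(1-p̂)/n) = √(0.634 · 0.366 / 1321) = 0.01325

z* = 1.645
Margin = z* · SE = 1.645 · 0.01325 = 0.0218

CI: 0.634 ± 0.0218 = (0.612, 0.656)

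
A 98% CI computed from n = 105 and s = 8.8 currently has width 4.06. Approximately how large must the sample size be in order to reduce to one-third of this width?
n ≈ 945

CI width ∝ 1/√n
To reduce width by factor 3, need √n to grow by 3 → need 3² = 9 times as many samples.

Current: n = 105, width = 4.06
New: n = 945, width ≈ 1.33

Width reduced by factor of 4.06/1.33 = 3.05.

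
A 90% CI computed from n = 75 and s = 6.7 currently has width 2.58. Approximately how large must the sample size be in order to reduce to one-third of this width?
n ≈ 675

CI width ∝ 1/√n
To reduce width by factor 3, need √n to grow by 3 → need 3² = 9 times as many samples.

Current: n = 75, width = 2.58
New: n = 675, width ≈ 0.85

Width reduced by factor of 2.58/0.85 = 3.04.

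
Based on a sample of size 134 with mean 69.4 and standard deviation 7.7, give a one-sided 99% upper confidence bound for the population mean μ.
μ ≤ 70.97

Upper bound (one-sided):
t* = 2.355 (one-sided for 99%)
Upper bound = x̄ + t* · s/√n = 69.4 + 2.355 · 7.7/√134 = 70.97

We are 99% confident that μ ≤ 70.97.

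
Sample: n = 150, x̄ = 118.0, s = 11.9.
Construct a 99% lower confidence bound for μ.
μ ≥ 115.71

Lower bound (one-sided):
t* = 2.352 (one-sided for 99%)
Lower bound = x̄ - t* · s/√n = 118.0 - 2.352 · 11.9/√150 = 115.71

We are 99% confident that μ ≥ 115.71.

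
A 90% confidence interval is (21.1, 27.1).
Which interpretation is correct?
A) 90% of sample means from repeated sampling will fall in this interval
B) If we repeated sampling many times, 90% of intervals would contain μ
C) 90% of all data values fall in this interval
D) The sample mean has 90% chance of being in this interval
B

A) Wrong — coverage applies to intervals containing μ, not to future x̄ values.
B) Correct — this is the frequentist long-run coverage interpretation.
C) Wrong — a CI is about the parameter μ, not individual data values.
D) Wrong — x̄ is observed and sits in the interval by construction.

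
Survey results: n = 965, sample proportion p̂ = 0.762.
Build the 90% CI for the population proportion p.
(0.739, 0.785)

Proportion CI:
SE = √(p̂(1-p̂)/n) = √(0.762 · 0.238 / 965) = 0.01371

z* = 1.645
Margin = z* · SE = 1.645 · 0.01371 = 0.0226

CI: 0.762 ± 0.0226 = (0.739, 0.785)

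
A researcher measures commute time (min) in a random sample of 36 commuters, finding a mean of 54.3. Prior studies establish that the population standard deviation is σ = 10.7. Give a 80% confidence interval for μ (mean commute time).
(52.01, 56.59)

z-interval (σ known):
z* = 1.282 for 80% confidence

Margin of error = z* · σ/√n = 1.282 · 10.7/√36 = 2.29

CI: (54.3 - 2.29, 54.3 + 2.29) = (52.01, 56.59)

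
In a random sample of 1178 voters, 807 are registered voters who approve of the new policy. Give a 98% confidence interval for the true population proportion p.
(0.654, 0.717)

Proportion CI:
p̂ = 807/1178 = 0.68506
SE = √(p̂(1-p̂)/n) = √(0.68506 · 0.31494 / 1178) = 0.01353

z* = 2.326
Margin = z* · SE = 2.326 · 0.01353 = 0.0315

CI: 0.68506 ± 0.0315 = (0.654, 0.717)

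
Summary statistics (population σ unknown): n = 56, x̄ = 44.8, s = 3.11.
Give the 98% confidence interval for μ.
(43.80, 45.80)

t-interval (σ unknown):
df = n - 1 = 55
t* = 2.396 for 98% confidence

Margin of error = t* · s/√n = 2.396 · 3.11/√56 = 1.00

CI: (43.80, 45.80)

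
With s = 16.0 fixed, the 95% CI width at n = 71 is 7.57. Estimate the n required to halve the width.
n ≈ 284

CI width ∝ 1/√n
To reduce width by factor 2, need √n to grow by 2 → need 2² = 4 times as many samples.

Current: n = 71, width = 7.57
New: n = 284, width ≈ 3.74

Width reduced by factor of 7.57/3.74 = 2.02.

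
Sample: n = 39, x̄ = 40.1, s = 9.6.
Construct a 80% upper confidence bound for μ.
μ ≤ 41.41

Upper bound (one-sided):
t* = 0.851 (one-sided for 80%)
Upper bound = x̄ + t* · s/√n = 40.1 + 0.851 · 9.6/√39 = 41.41

We are 80% confident that μ ≤ 41.41.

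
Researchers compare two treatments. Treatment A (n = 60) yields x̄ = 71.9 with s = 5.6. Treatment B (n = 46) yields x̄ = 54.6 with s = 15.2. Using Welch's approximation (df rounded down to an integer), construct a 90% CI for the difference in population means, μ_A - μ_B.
(13.36, 21.24)

Difference: x̄₁ - x̄₂ = 17.30
SE = √(s₁²/n₁ + s₂²/n₂) = √(5.6²/60 + 15.2²/46) = 2.3548
df = 54.40 → 54 (Welch–Satterthwaite, rounded down)
t* = 1.674

CI: 17.30 ± 1.674 · 2.3548 = 17.30 ± 3.94 = (13.36, 21.24)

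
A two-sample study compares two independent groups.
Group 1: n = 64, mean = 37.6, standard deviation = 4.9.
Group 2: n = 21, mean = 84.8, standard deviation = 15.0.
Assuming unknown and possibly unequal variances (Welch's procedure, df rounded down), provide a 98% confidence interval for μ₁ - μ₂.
(-55.59, -38.81)

Difference: x̄₁ - x̄₂ = -47.20
SE = √(s₁²/n₁ + s₂²/n₂) = √(4.9²/64 + 15.0²/21) = 3.3301
df = 21.42 → 21 (Welch–Satterthwaite, rounded down)
t* = 2.518

CI: -47.20 ± 2.518 · 3.3301 = -47.20 ± 8.39 = (-55.59, -38.81)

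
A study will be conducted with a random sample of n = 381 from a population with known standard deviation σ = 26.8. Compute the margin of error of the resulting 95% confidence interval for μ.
Margin of error = 2.69

Margin of error = z* · σ/√n
= 1.960 · 26.8/√381
= 1.960 · 26.8/19.5192
= 2.69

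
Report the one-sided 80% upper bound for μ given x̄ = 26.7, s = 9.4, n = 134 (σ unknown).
μ ≤ 27.39

Upper bound (one-sided):
t* = 0.844 (one-sided for 80%)
Upper bound = x̄ + t* · s/√n = 26.7 + 0.844 · 9.4/√134 = 27.39

We are 80% confident that μ ≤ 27.39.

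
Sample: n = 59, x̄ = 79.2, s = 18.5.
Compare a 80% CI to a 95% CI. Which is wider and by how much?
95% CI is wider by 3.40

df = 58
80% CI: t* = 1.296, (76.08, 82.32), width = 2 · t* · s/√n = 6.24
95% CI: t* = 2.002, (74.38, 84.02), width = 2 · t* · s/√n = 9.64

The 95% CI is wider by 9.64 - 6.24 = 3.40.
Higher confidence requires a wider interval.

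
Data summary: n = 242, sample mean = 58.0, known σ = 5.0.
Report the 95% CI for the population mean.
(57.37, 58.63)

z-interval (σ known):
z* = 1.960 for 95% confidence

Margin of error = z* · σ/√n = 1.960 · 5.0/√242 = 0.63

CI: (58.0 - 0.63, 58.0 + 0.63) = (57.37, 58.63)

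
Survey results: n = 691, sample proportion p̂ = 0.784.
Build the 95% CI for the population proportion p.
(0.753, 0.815)

Proportion CI:
SE = √(p̂(1-p̂)/n) = √(0.784 · 0.216 / 691) = 0.01565

z* = 1.960
Margin = z* · SE = 1.960 · 0.01565 = 0.0307

CI: 0.784 ± 0.0307 = (0.753, 0.815)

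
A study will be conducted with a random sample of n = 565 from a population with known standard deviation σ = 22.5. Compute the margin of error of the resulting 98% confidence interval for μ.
Margin of error = 2.20

Margin of error = z* · σ/√n
= 2.326 · 22.5/√565
= 2.326 · 22.5/23.7697
= 2.20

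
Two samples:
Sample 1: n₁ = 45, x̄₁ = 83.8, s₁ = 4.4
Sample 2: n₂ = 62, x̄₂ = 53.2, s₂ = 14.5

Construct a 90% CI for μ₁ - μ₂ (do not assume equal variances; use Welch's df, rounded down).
(27.35, 33.85)

Difference: x̄₁ - x̄₂ = 30.60
SE = √(s₁²/n₁ + s₂²/n₂) = √(4.4²/45 + 14.5²/62) = 1.9548
df = 75.77 → 75 (Welch–Satterthwaite, rounded down)
t* = 1.665

CI: 30.60 ± 1.665 · 1.9548 = 30.60 ± 3.25 = (27.35, 33.85)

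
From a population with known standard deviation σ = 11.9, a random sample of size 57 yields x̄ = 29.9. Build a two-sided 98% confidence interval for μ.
(26.23, 33.57)

z-interval (σ known):
z* = 2.326 for 98% confidence

Margin of error = z* · σ/√n = 2.326 · 11.9/√57 = 3.67

CI: (29.9 - 3.67, 29.9 + 3.67) = (26.23, 33.57)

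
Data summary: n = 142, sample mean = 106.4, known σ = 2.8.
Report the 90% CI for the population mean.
(106.01, 106.79)

z-interval (σ known):
z* = 1.645 for 90% confidence

Margin of error = z* · σ/√n = 1.645 · 2.8/√142 = 0.39

CI: (106.4 - 0.39, 106.4 + 0.39) = (106.01, 106.79)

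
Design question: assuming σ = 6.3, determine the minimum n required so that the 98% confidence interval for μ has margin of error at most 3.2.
n ≥ 21

For margin E ≤ 3.2:
n ≥ (z* · σ / E)²
n ≥ (2.326 · 6.3 / 3.2)²
n ≥ 20.97

Minimum n = 21 (rounding up)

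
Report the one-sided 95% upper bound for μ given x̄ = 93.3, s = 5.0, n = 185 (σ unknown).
μ ≤ 93.91

Upper bound (one-sided):
t* = 1.653 (one-sided for 95%)
Upper bound = x̄ + t* · s/√n = 93.3 + 1.653 · 5.0/√185 = 93.91

We are 95% confident that μ ≤ 93.91.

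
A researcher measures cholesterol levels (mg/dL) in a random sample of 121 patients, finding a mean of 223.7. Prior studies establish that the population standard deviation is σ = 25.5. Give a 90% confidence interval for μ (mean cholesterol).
(219.89, 227.51)

z-interval (σ known):
z* = 1.645 for 90% confidence

Margin of error = z* · σ/√n = 1.645 · 25.5/√121 = 3.81

CI: (223.7 - 3.81, 223.7 + 3.81) = (219.89, 227.51)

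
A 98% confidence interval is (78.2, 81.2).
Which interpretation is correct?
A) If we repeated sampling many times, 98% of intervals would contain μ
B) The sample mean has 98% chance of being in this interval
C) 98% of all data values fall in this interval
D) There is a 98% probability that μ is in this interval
A

A) Correct — this is the frequentist long-run coverage interpretation.
B) Wrong — x̄ is observed and sits in the interval by construction.
C) Wrong — a CI is about the parameter μ, not individual data values.
D) Wrong — μ is fixed; the randomness lives in the interval, not in μ.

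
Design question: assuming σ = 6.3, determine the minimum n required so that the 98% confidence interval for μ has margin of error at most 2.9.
n ≥ 26

For margin E ≤ 2.9:
n ≥ (z* · σ / E)²
n ≥ (2.326 · 6.3 / 2.9)²
n ≥ 25.53

Minimum n = 26 (rounding up)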